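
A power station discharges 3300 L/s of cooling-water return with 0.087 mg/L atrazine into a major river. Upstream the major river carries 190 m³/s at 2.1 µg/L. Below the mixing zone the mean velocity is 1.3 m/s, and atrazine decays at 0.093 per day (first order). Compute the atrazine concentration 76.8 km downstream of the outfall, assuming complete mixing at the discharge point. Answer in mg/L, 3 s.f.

0.00333 mg/L

3300 L/s = 3.3 m³/s.
2.1 µg/L = 0.0021 mg/L.
After complete mixing, C₀ = (3.3·0.087 + 190·0.0021) / 193.3 = 0.003549 mg/L.
Travel time t = 7.68e+04 m / 1.3 m/s = 5.908e+04 s = 0.6838 d.
C = 0.003549·exp(−0.093·0.6838) = 0.003549·0.9384 = 0.003331 mg/L.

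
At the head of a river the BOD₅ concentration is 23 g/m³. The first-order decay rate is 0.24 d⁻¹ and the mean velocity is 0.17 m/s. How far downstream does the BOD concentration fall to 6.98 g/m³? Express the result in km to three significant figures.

From C = C₀·e^(−kt), t = ln(C₀/C)/k = ln(23/6.98)/0.24 = 1.192/0.24 = 4.969 d.
Distance = v·t = 0.17 m/s × 4.293e+05 s = 7.298e+04 m = 72.98 km.

73.0 km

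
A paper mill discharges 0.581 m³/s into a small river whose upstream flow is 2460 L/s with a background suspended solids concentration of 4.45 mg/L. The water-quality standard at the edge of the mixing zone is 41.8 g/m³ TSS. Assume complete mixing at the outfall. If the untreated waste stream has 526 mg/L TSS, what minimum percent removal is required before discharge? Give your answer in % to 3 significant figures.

62.0 %

2460 L/s = 2.46 m³/s.
Mass balance: 41.8·3.041 = 0.581·Cₑ + 2.46·4.45.
Cₑ = (127.1 − 10.95) / 0.581 = 199.9 mg/L.
Required removal = 1 − 199.9/526 = 61.99 %.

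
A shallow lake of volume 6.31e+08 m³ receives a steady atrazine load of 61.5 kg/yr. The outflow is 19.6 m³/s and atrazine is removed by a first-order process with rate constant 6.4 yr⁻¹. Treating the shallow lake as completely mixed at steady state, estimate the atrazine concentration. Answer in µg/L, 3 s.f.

0.0132 µg/L

Outflow Q = 19.6 m³/s × 3.156e+07 s/yr = 6.185e+08 m³/yr.
Steady-state CSTR mass balance: W = Q·C + k·V·C, so C = W/(Q + kV).
Q + kV = 6.185e+08 + 6.4·6.31e+08 = 4.657e+09 m³/yr.
C = 61.5/4.657e+09 = 1.321e-08 kg/m³ = 1.321e-05 mg/L = 0.01321 µg/L.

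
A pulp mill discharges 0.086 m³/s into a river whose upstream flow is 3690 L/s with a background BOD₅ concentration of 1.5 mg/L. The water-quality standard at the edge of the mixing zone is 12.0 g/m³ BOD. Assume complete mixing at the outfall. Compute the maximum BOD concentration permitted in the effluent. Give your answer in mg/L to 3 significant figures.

463 mg/L

3690 L/s = 3.69 m³/s.
Mass balance: 12·3.776 = 0.086·Cₑ + 3.69·1.5.
Cₑ = (45.31 − 5.535) / 0.086 = 462.5 mg/L.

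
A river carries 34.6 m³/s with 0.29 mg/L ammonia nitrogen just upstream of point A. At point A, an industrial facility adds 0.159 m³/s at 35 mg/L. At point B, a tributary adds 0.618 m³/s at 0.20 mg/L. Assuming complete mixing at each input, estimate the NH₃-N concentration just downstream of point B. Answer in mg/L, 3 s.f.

After input A: C = (34.6·0.29 + 0.159·35) / 34.76 = 0.4488 mg/L.
After input B: C = (34.76·0.4488 + 0.618·0.2) / 35.38 = 0.4444 mg/L.

0.444 mg/L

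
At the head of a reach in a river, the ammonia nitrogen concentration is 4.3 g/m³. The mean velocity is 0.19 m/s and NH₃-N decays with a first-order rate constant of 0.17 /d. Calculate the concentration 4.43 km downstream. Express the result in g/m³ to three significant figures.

Travel time t = 4.43 km / 0.19 m/s = 4430/0.19 = 2.332e+04 s = 0.2699 d.
First-order decay: C = 4.3·exp(−0.17·0.2699) = 4.3·0.9552 = 4.107 g/m³.

4.11 g/m³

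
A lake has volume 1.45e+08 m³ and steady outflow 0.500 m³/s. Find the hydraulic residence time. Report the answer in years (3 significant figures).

Q = 0.500 m³/s × 3.156e+07 s/yr = 1.578e+07 m³/yr.
Hydraulic residence time τ = V/Q = 1.45e+08/1.578e+07 = 9.19 yr.

9.19 yr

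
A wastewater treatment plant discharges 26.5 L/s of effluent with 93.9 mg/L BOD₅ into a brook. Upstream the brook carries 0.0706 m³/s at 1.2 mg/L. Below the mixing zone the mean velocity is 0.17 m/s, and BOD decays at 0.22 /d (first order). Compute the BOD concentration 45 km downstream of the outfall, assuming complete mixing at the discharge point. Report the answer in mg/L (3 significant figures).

26.5 L/s = 0.0265 m³/s.
After complete mixing, C₀ = (0.0265·93.9 + 0.0706·1.2) / 0.0971 = 26.5 mg/L.
Travel time t = 4.5e+04 m / 0.17 m/s = 2.647e+05 s = 3.064 d.
C = 26.5·exp(−0.22·3.064) = 26.5·0.5097 = 13.51 mg/L.

13.5 mg/L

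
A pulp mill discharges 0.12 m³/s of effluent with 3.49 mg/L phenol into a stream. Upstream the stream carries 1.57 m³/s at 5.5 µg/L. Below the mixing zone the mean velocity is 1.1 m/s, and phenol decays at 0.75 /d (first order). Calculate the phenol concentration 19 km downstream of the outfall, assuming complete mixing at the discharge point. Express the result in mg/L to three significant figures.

5.5 µg/L = 0.0055 mg/L.
After complete mixing, C₀ = (0.12·3.49 + 1.57·0.0055) / 1.69 = 0.2529 mg/L.
Travel time t = 1.9e+04 m / 1.1 m/s = 1.727e+04 s = 0.1999 d.
C = 0.2529·exp(−0.75·0.1999) = 0.2529·0.8608 = 0.2177 mg/L.

0.218 mg/L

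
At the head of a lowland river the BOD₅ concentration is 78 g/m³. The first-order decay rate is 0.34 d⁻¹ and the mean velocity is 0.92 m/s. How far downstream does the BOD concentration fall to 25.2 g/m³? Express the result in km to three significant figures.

From C = C₀·e^(−kt), t = ln(C₀/C)/k = ln(78/25.2)/0.34 = 1.13/0.34 = 3.323 d.
Distance = v·t = 0.92 m/s × 2.871e+05 s = 2.641e+05 m = 264.1 km.

264 km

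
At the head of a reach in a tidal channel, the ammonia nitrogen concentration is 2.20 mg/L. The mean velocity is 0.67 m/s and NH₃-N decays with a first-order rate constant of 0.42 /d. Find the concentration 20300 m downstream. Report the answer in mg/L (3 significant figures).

Travel time t = 20300 m / 0.67 m/s = 2.03e+04/0.67 = 3.03e+04 s = 0.3507 d.
First-order decay: C = 2.20·exp(−0.42·0.3507) = 2.20·0.863 = 1.899 mg/L.

1.90 mg/L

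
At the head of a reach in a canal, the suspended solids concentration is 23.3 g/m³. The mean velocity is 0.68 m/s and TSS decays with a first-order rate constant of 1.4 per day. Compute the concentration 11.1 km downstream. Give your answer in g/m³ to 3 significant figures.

17.9 g/m³

Travel time t = 11.1 km / 0.68 m/s = 1.11e+04/0.68 = 1.632e+04 s = 0.1889 d.
First-order decay: C = 23.3·exp(−1.4·0.1889) = 23.3·0.7676 = 17.88 g/m³.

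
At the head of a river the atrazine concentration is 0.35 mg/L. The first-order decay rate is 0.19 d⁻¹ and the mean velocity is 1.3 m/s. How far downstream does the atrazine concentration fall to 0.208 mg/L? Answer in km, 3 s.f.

From C = C₀·e^(−kt), t = ln(C₀/C)/k = ln(0.35/0.208)/0.19 = 0.5204/0.19 = 2.739 d.
Distance = v·t = 1.3 m/s × 2.366e+05 s = 3.076e+05 m = 307.6 km.

308 km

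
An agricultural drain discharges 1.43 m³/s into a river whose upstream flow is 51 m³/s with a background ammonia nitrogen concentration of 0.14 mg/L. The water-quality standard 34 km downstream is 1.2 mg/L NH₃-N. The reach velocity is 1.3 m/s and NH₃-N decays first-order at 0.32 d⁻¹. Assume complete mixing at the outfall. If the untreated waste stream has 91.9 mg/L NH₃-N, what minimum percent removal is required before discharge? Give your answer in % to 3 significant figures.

52.7 %

Travel time to the compliance point: t = 3.4e+04/1.3 = 2.615e+04 s = 0.3027 d; decay factor exp(−0.32·0.3027) = 0.9077.
So the concentration just after mixing may be at most 1.2/0.9077 = 1.322 mg/L.
Mass balance: 1.322·52.43 = 1.43·Cₑ + 51·0.14.
Cₑ = (69.32 − 7.14) / 1.43 = 43.48 mg/L.
Required removal = 1 − 43.48/91.9 = 52.69 %.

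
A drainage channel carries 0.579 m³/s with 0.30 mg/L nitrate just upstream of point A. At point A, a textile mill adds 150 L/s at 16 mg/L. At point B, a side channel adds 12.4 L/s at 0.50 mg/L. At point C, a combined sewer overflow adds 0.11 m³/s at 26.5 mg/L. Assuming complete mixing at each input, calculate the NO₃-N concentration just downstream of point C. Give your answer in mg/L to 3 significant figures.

6.45 mg/L

150 L/s = 0.15 m³/s.
After input A: C = (0.579·0.3 + 0.15·16) / 0.729 = 3.53 mg/L.
12.4 L/s = 0.0124 m³/s.
After input B: C = (0.729·3.53 + 0.0124·0.5) / 0.7414 = 3.48 mg/L.
After input C: C = (0.7414·3.48 + 0.11·26.5) / 0.8514 = 6.454 mg/L.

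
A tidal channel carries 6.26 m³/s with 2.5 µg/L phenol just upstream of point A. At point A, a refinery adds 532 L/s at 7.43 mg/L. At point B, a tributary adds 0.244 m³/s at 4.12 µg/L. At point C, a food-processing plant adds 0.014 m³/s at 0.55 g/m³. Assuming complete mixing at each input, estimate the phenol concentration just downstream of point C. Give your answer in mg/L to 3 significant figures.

0.564 mg/L

2.5 µg/L = 0.0025 mg/L.
532 L/s = 0.532 m³/s.
After input A: C = (6.26·0.0025 + 0.532·7.43) / 6.792 = 0.5843 mg/L.
4.12 µg/L = 0.00412 mg/L.
After input B: C = (6.792·0.5843 + 0.244·0.00412) / 7.036 = 0.5642 mg/L.
After input C: C = (7.036·0.5642 + 0.014·0.55) / 7.05 = 0.5641 mg/L.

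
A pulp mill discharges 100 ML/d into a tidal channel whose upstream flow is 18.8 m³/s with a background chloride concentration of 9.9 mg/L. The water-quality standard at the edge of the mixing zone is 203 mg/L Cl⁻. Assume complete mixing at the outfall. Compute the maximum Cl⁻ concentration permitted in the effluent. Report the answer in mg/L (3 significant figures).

3340 mg/L

100 ML/d = 1.157 m³/s.
Mass balance: 203·19.96 = 1.157·Cₑ + 18.8·9.9.
Cₑ = (4051 − 186.1) / 1.157 = 3340 mg/L.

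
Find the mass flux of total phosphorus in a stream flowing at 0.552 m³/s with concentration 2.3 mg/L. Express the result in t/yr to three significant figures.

40.1 t/yr

Mass flux = Q·C = 0.552 m³/s × 2.3 g/m³ = 1.27 g/s.
= 1.27 g/s × 31.56 = 40.07 t/yr.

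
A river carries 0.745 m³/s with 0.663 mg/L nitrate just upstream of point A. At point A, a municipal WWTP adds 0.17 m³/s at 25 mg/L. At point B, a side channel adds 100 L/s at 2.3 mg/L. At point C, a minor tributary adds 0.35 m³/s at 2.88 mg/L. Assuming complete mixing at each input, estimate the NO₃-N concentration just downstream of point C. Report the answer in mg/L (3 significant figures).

After input A: C = (0.745·0.663 + 0.17·25) / 0.915 = 5.185 mg/L.
100 L/s = 0.1 m³/s.
After input B: C = (0.915·5.185 + 0.1·2.3) / 1.015 = 4.9 mg/L.
After input C: C = (1.015·4.9 + 0.35·2.88) / 1.365 = 4.382 mg/L.

4.38 mg/L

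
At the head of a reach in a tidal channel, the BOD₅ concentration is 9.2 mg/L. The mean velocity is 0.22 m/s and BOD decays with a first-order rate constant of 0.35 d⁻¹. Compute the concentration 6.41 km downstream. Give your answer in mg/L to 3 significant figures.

8.18 mg/L

Travel time t = 6.41 km / 0.22 m/s = 6410/0.22 = 2.914e+04 s = 0.3372 d.
First-order decay: C = 9.2·exp(−0.35·0.3372) = 9.2·0.8887 = 8.176 mg/L.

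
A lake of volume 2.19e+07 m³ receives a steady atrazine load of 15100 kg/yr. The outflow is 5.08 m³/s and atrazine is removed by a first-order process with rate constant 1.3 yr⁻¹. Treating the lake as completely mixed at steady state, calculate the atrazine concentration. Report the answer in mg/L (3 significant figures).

0.0800 mg/L

Outflow Q = 5.08 m³/s × 3.156e+07 s/yr = 1.603e+08 m³/yr.
Steady-state CSTR mass balance: W = Q·C + k·V·C, so C = W/(Q + kV).
Q + kV = 1.603e+08 + 1.3·2.19e+07 = 1.888e+08 m³/yr.
C = 15100/1.888e+08 = 7.999e-05 kg/m³ = 0.07999 mg/L.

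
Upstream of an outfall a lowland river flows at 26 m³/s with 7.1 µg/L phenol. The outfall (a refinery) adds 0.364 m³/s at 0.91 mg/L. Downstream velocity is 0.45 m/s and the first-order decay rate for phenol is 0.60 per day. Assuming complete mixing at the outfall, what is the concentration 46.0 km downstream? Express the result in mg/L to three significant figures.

0.00962 mg/L

7.1 µg/L = 0.0071 mg/L.
After complete mixing, C₀ = (0.364·0.91 + 26·0.0071) / 26.36 = 0.01957 mg/L.
Travel time t = 4.6e+04 m / 0.45 m/s = 1.022e+05 s = 1.183 d.
C = 0.01957·exp(−0.60·1.183) = 0.01957·0.4917 = 0.009621 mg/L.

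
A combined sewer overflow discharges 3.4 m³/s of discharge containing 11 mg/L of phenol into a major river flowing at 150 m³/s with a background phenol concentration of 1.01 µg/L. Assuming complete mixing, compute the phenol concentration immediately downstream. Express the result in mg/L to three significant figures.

0.245 mg/L

1.01 µg/L = 0.00101 mg/L.
Conservation of mass across the mixing zone: C = (3.4·11 + 150·0.00101) / (3.4 + 150) = 37.55/153.4 = 0.2448 mg/L.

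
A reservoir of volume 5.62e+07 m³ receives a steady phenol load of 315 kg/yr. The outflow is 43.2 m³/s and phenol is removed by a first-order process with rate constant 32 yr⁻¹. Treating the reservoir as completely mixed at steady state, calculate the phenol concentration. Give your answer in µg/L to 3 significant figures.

Outflow Q = 43.2 m³/s × 3.156e+07 s/yr = 1.363e+09 m³/yr.
Steady-state CSTR mass balance: W = Q·C + k·V·C, so C = W/(Q + kV).
Q + kV = 1.363e+09 + 32·5.62e+07 = 3.162e+09 m³/yr.
C = 315/3.162e+09 = 9.963e-08 kg/m³ = 9.963e-05 mg/L = 0.09963 µg/L.

0.0996 µg/L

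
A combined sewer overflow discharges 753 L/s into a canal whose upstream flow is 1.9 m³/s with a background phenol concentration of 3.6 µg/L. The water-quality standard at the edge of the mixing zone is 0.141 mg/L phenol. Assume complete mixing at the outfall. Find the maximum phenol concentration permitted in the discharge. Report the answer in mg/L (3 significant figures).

753 L/s = 0.753 m³/s.
3.6 µg/L = 0.0036 mg/L.
Mass balance: 0.141·2.653 = 0.753·Cₑ + 1.9·0.0036.
Cₑ = (0.3741 − 0.00684) / 0.753 = 0.4877 mg/L.

0.488 mg/L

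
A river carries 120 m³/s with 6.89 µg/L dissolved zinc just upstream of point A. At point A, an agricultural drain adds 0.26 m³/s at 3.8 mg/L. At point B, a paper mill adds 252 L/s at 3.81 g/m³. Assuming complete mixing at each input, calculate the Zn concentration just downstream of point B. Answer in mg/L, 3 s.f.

6.89 µg/L = 0.00689 mg/L.
After input A: C = (120·0.00689 + 0.26·3.8) / 120.3 = 0.01509 mg/L.
252 L/s = 0.252 m³/s.
After input B: C = (120.3·0.01509 + 0.252·3.81) / 120.5 = 0.02303 mg/L.

0.0230 mg/L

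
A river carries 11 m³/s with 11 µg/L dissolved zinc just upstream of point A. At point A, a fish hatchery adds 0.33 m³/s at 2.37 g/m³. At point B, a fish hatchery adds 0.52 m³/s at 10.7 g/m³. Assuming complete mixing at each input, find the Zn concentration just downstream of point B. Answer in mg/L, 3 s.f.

11 µg/L = 0.011 mg/L.
After input A: C = (11·0.011 + 0.33·2.37) / 11.33 = 0.07971 mg/L.
After input B: C = (11.33·0.07971 + 0.52·10.7) / 11.85 = 0.5457 mg/L.

0.546 mg/L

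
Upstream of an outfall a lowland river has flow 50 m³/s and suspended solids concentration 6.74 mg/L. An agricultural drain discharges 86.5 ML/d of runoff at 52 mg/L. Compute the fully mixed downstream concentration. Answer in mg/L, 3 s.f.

7.63 mg/L

86.5 ML/d = 1.001 m³/s.
Conservation of mass across the mixing zone: C = (1.001·52 + 50·6.74) / (1.001 + 50) = 389.1/51 = 7.628 mg/L.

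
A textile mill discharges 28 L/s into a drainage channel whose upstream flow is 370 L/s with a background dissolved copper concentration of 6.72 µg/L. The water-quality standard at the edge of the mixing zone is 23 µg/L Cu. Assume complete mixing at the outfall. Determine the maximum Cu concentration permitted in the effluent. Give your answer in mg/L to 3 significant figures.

0.238 mg/L

28 L/s = 0.028 m³/s.
370 L/s = 0.37 m³/s.
6.72 µg/L = 0.00672 mg/L.
23 µg/L = 0.023 mg/L.
Mass balance: 0.023·0.398 = 0.028·Cₑ + 0.37·0.00672.
Cₑ = (0.009154 − 0.002486) / 0.028 = 0.2381 mg/L.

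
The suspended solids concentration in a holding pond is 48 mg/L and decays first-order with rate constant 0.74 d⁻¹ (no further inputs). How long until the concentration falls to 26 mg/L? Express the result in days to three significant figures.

t = ln(C₀/C)/k = ln(48/26)/0.74 = 0.6131/0.74 = 0.8285 d.

0.829 d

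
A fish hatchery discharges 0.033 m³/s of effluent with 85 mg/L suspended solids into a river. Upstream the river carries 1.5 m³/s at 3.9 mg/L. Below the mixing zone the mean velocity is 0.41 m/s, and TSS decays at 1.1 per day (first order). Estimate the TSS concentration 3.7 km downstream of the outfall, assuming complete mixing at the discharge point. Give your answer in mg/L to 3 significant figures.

After complete mixing, C₀ = (0.033·85 + 1.5·3.9) / 1.533 = 5.646 mg/L.
Travel time t = 3700 m / 0.41 m/s = 9024 s = 0.1044 d.
C = 5.646·exp(−1.1·0.1044) = 5.646·0.8915 = 5.033 mg/L.

5.03 mg/L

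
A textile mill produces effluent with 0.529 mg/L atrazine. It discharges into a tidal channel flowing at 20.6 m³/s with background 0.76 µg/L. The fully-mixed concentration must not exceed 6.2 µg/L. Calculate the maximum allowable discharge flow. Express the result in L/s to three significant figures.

0.76 µg/L = 0.00076 mg/L.
6.2 µg/L = 0.0062 mg/L.
Mass balance at complete mixing: C_std·(Q_w + Q_r) = Q_w·C_e + Q_r·C_b.
Rearranging, Q_w = Q_r·(C_std − C_b)/(C_e − C_std) = 20.6·(0.0062 − 0.00076) / (0.529 − 0.0062) = 0.2144 m³/s.
= 214.4 L/s.

214 L/s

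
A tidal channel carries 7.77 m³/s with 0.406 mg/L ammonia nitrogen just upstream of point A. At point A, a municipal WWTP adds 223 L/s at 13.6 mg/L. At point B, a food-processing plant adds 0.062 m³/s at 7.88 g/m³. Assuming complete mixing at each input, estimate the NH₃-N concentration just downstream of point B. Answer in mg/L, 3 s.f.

223 L/s = 0.223 m³/s.
After input A: C = (7.77·0.406 + 0.223·13.6) / 7.993 = 0.7741 mg/L.
After input B: C = (7.993·0.7741 + 0.062·7.88) / 8.055 = 0.8288 mg/L.

0.829 mg/L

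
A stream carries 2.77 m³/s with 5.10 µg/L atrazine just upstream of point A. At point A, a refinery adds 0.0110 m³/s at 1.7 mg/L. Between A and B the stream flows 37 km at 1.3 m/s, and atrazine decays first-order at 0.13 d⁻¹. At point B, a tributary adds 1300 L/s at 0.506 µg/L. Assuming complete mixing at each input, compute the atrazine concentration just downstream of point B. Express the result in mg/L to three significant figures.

0.00787 mg/L

5.10 µg/L = 0.0051 mg/L.
After input A: C = (2.77·0.0051 + 0.011·1.7) / 2.781 = 0.0118 mg/L.
Over the 37 km reach to input B (t = 2.846e+04 s = 0.3294 d), decay gives C = 0.0118·exp(−0.13·0.3294) = 0.01131 mg/L.
1300 L/s = 1.3 m³/s.
0.506 µg/L = 0.000506 mg/L.
After input B: C = (2.781·0.01131 + 1.3·0.000506) / 4.081 = 0.007868 mg/L.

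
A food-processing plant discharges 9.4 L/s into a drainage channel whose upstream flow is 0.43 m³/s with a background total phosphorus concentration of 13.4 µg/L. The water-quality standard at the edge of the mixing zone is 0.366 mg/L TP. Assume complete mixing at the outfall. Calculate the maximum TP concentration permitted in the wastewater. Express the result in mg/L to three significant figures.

9.4 L/s = 0.0094 m³/s.
13.4 µg/L = 0.0134 mg/L.
Mass balance: 0.366·0.4394 = 0.0094·Cₑ + 0.43·0.0134.
Cₑ = (0.1608 − 0.005762) / 0.0094 = 16.5 mg/L.

16.5 mg/L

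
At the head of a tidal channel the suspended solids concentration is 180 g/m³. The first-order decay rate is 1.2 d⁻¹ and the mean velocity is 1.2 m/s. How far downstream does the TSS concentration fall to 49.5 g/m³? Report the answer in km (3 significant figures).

112 km

From C = C₀·e^(−kt), t = ln(C₀/C)/k = ln(180/49.5)/1.2 = 1.291/1.2 = 1.076 d.
Distance = v·t = 1.2 m/s × 9.295e+04 s = 1.115e+05 m = 111.5 km.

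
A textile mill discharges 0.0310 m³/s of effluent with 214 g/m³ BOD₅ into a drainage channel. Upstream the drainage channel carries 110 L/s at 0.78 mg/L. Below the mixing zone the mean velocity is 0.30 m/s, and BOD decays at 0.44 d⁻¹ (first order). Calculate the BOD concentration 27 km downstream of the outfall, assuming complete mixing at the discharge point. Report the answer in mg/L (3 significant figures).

30.1 mg/L

110 L/s = 0.11 m³/s.
After complete mixing, C₀ = (0.031·214 + 0.11·0.78) / 0.141 = 47.66 mg/L.
Travel time t = 2.7e+04 m / 0.30 m/s = 9e+04 s = 1.042 d.
C = 47.66·exp(−0.44·1.042) = 47.66·0.6323 = 30.14 mg/L.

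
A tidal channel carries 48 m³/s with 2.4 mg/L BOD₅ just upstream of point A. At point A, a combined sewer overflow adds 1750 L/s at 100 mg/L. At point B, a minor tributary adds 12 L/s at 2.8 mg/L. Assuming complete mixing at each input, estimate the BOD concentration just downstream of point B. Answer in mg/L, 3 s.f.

5.83 mg/L

1750 L/s = 1.75 m³/s.
After input A: C = (48·2.4 + 1.75·100) / 49.75 = 5.833 mg/L.
12 L/s = 0.012 m³/s.
After input B: C = (49.75·5.833 + 0.012·2.8) / 49.76 = 5.832 mg/L.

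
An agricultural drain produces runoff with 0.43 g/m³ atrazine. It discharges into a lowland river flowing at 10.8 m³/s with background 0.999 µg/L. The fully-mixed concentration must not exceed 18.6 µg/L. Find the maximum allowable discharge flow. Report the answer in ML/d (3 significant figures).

0.999 µg/L = 0.000999 mg/L.
18.6 µg/L = 0.0186 mg/L.
Mass balance at complete mixing: C_std·(Q_w + Q_r) = Q_w·C_e + Q_r·C_b.
Rearranging, Q_w = Q_r·(C_std − C_b)/(C_e − C_std) = 10.8·(0.0186 − 0.000999) / (0.43 − 0.0186) = 0.4621 m³/s.
= 39.92 ML/d.

39.9 ML/d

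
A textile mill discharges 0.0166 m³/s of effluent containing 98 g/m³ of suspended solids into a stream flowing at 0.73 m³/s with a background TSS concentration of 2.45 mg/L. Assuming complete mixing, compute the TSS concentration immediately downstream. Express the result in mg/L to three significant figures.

Conservation of mass across the mixing zone: C = (0.0166·98 + 0.73·2.45) / (0.0166 + 0.73) = 3.415/0.7466 = 4.574 mg/L.

4.57 mg/L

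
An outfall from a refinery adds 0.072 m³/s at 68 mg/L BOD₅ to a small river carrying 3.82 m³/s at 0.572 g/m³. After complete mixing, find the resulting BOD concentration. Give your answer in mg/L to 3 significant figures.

1.82 mg/L

Conservation of mass across the mixing zone: C = (0.072·68 + 3.82·0.572) / (0.072 + 3.82) = 7.081/3.892 = 1.819 mg/L.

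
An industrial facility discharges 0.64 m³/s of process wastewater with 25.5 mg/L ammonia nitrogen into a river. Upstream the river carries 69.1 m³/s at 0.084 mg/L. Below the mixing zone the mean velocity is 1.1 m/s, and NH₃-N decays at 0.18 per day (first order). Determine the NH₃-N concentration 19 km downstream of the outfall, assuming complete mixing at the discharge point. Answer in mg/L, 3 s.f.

After complete mixing, C₀ = (0.64·25.5 + 69.1·0.084) / 69.74 = 0.3172 mg/L.
Travel time t = 1.9e+04 m / 1.1 m/s = 1.727e+04 s = 0.1999 d.
C = 0.3172·exp(−0.18·0.1999) = 0.3172·0.9647 = 0.306 mg/L.

0.306 mg/L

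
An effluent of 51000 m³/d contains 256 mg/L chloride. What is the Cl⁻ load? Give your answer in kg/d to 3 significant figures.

51000 m³/d = 0.5903 m³/s.
Mass flux = Q·C = 0.5903 m³/s × 256 g/m³ = 151.1 g/s.
= 151.1 g/s × 86.4 = 1.306e+04 kg/d.

13100 kg/d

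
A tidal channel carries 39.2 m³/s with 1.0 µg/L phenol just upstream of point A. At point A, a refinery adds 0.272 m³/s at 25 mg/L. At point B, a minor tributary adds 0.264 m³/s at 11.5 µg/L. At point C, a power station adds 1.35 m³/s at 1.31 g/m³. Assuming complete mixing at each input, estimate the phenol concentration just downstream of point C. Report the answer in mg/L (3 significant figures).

0.210 mg/L

1.0 µg/L = 0.001 mg/L.
After input A: C = (39.2·0.001 + 0.272·25) / 39.47 = 0.1733 mg/L.
11.5 µg/L = 0.0115 mg/L.
After input B: C = (39.47·0.1733 + 0.264·0.0115) / 39.74 = 0.1722 mg/L.
After input C: C = (39.74·0.1722 + 1.35·1.31) / 41.09 = 0.2096 mg/L.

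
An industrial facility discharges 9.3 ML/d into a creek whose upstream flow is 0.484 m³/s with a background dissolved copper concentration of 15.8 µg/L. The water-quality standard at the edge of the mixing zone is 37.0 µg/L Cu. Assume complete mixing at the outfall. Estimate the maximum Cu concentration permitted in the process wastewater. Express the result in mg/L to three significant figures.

0.132 mg/L

9.3 ML/d = 0.1076 m³/s.
15.8 µg/L = 0.0158 mg/L.
37.0 µg/L = 0.037 mg/L.
Mass balance: 0.037·0.5916 = 0.1076·Cₑ + 0.484·0.0158.
Cₑ = (0.02189 − 0.007647) / 0.1076 = 0.1323 mg/L.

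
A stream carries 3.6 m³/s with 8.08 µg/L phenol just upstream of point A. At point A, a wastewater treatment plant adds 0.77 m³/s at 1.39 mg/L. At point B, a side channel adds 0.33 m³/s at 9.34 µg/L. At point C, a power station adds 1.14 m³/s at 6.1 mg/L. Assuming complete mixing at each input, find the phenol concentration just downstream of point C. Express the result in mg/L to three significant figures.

8.08 µg/L = 0.00808 mg/L.
After input A: C = (3.6·0.00808 + 0.77·1.39) / 4.37 = 0.2516 mg/L.
9.34 µg/L = 0.00934 mg/L.
After input B: C = (4.37·0.2516 + 0.33·0.00934) / 4.7 = 0.2346 mg/L.
After input C: C = (4.7·0.2346 + 1.14·6.1) / 5.84 = 1.38 mg/L.

1.38 mg/L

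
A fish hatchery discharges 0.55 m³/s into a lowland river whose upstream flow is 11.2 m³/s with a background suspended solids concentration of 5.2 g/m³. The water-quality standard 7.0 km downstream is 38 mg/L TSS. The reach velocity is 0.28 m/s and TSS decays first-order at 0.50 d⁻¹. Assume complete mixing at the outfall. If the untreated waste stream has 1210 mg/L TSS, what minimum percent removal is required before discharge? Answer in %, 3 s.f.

31.2 %

Travel time to the compliance point: t = 7000/0.28 = 2.5e+04 s = 0.2894 d; decay factor exp(−0.50·0.2894) = 0.8653.
So the concentration just after mixing may be at most 38/0.8653 = 43.92 mg/L.
Mass balance: 43.92·11.75 = 0.55·Cₑ + 11.2·5.2.
Cₑ = (516 − 58.24) / 0.55 = 832.3 mg/L.
Required removal = 1 − 832.3/1210 = 31.21 %.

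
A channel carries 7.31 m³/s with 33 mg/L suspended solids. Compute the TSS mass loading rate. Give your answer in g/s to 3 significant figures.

241 g/s

Mass flux = Q·C = 7.31 m³/s × 33 g/m³ = 241.2 g/s.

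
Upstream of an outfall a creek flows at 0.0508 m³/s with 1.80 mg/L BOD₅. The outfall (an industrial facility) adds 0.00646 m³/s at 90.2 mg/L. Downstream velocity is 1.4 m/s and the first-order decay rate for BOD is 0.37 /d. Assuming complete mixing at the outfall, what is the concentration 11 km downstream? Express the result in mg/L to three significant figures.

After complete mixing, C₀ = (0.00646·90.2 + 0.0508·1.8) / 0.05726 = 11.77 mg/L.
Travel time t = 1.1e+04 m / 1.4 m/s = 7857 s = 0.09094 d.
C = 11.77·exp(−0.37·0.09094) = 11.77·0.9669 = 11.38 mg/L.

11.4 mg/L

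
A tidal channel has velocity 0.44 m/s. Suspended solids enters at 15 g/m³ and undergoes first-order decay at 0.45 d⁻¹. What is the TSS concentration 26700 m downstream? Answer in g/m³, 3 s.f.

10.9 g/m³

Travel time t = 26700 m / 0.44 m/s = 2.67e+04/0.44 = 6.068e+04 s = 0.7023 d.
First-order decay: C = 15·exp(−0.45·0.7023) = 15·0.729 = 10.94 g/m³.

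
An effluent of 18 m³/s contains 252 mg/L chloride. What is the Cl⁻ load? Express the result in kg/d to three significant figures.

392000 kg/d

Mass flux = Q·C = 18 m³/s × 252 g/m³ = 4536 g/s.
= 4536 g/s × 86.4 = 3.919e+05 kg/d.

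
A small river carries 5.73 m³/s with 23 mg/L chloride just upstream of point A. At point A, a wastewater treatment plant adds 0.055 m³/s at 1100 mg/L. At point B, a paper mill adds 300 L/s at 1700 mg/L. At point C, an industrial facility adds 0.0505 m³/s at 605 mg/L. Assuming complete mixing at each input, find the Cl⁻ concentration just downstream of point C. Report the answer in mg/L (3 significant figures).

119 mg/L

After input A: C = (5.73·23 + 0.055·1100) / 5.785 = 33.24 mg/L.
300 L/s = 0.3 m³/s.
After input B: C = (5.785·33.24 + 0.3·1700) / 6.085 = 115.4 mg/L.
After input C: C = (6.085·115.4 + 0.0505·605) / 6.136 = 119.4 mg/L.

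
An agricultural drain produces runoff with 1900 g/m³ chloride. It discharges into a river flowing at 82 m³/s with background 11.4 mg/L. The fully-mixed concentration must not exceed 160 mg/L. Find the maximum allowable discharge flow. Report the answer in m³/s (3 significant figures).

Mass balance at complete mixing: C_std·(Q_w + Q_r) = Q_w·C_e + Q_r·C_b.
Rearranging, Q_w = Q_r·(C_std − C_b)/(C_e − C_std) = 82·(160 − 11.4) / (1900 − 160) = 7.003 m³/s.

7.00 m³/s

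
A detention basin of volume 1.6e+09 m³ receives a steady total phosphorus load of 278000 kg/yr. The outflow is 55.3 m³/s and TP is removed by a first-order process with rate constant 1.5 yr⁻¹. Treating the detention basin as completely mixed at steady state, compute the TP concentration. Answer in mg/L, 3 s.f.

Outflow Q = 55.3 m³/s × 3.156e+07 s/yr = 1.745e+09 m³/yr.
Steady-state CSTR mass balance: W = Q·C + k·V·C, so C = W/(Q + kV).
Q + kV = 1.745e+09 + 1.5·1.6e+09 = 4.145e+09 m³/yr.
C = 278000/4.145e+09 = 6.707e-05 kg/m³ = 0.06707 mg/L.

0.0671 mg/L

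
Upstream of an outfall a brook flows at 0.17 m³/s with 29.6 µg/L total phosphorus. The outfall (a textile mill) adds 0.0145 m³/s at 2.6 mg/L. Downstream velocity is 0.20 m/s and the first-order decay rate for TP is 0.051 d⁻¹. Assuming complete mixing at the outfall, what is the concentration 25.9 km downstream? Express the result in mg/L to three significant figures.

0.215 mg/L

29.6 µg/L = 0.0296 mg/L.
After complete mixing, C₀ = (0.0145·2.6 + 0.17·0.0296) / 0.1845 = 0.2316 mg/L.
Travel time t = 2.59e+04 m / 0.20 m/s = 1.295e+05 s = 1.499 d.
C = 0.2316·exp(−0.051·1.499) = 0.2316·0.9264 = 0.2146 mg/L.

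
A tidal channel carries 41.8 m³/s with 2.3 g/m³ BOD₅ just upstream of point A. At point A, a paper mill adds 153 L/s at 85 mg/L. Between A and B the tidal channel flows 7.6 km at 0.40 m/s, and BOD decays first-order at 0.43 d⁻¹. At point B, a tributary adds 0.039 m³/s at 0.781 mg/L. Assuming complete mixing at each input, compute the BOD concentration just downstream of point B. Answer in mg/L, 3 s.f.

153 L/s = 0.153 m³/s.
After input A: C = (41.8·2.3 + 0.153·85) / 41.95 = 2.602 mg/L.
Over the 7.6 km reach to input B (t = 1.9e+04 s = 0.2199 d), decay gives C = 2.602·exp(−0.43·0.2199) = 2.367 mg/L.
After input B: C = (41.95·2.367 + 0.039·0.781) / 41.99 = 2.365 mg/L.

2.37 mg/L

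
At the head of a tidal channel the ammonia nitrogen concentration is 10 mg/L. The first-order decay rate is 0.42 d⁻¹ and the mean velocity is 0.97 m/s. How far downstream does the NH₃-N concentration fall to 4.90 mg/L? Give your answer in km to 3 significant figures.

142 km

From C = C₀·e^(−kt), t = ln(C₀/C)/k = ln(10/4.90)/0.42 = 0.7133/0.42 = 1.698 d.
Distance = v·t = 0.97 m/s × 1.467e+05 s = 1.423e+05 m = 142.3 km.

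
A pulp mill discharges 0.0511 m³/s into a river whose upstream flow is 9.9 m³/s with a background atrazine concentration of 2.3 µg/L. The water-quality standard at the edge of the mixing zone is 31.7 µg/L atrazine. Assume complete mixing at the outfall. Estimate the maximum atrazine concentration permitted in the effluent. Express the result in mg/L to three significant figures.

2.3 µg/L = 0.0023 mg/L.
31.7 µg/L = 0.0317 mg/L.
Mass balance: 0.0317·9.951 = 0.0511·Cₑ + 9.9·0.0023.
Cₑ = (0.3154 − 0.02277) / 0.0511 = 5.728 mg/L.

5.73 mg/L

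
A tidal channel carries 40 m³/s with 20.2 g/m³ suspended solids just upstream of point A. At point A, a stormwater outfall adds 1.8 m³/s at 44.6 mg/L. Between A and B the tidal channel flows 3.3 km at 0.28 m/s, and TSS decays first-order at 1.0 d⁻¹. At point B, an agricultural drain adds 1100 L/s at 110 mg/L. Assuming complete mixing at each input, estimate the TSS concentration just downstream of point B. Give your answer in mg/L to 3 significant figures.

20.9 mg/L

After input A: C = (40·20.2 + 1.8·44.6) / 41.8 = 21.25 mg/L.
Over the 3.3 km reach to input B (t = 1.179e+04 s = 0.1364 d), decay gives C = 21.25·exp(−1.0·0.1364) = 18.54 mg/L.
1100 L/s = 1.1 m³/s.
After input B: C = (41.8·18.54 + 1.1·110) / 42.9 = 20.89 mg/L.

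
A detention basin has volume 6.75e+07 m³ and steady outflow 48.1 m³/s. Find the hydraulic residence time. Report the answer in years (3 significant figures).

0.0445 yr

Q = 48.1 m³/s × 3.156e+07 s/yr = 1.518e+09 m³/yr.
Hydraulic residence time τ = V/Q = 6.75e+07/1.518e+09 = 0.04447 yr.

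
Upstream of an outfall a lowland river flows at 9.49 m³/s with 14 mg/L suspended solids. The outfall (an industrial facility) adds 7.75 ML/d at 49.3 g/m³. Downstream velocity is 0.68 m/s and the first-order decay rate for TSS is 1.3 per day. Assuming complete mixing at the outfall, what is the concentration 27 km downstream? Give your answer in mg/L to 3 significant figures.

7.75 ML/d = 0.0897 m³/s.
After complete mixing, C₀ = (0.0897·49.3 + 9.49·14) / 9.58 = 14.33 mg/L.
Travel time t = 2.7e+04 m / 0.68 m/s = 3.971e+04 s = 0.4596 d.
C = 14.33·exp(−1.3·0.4596) = 14.33·0.5502 = 7.885 mg/L.

7.89 mg/L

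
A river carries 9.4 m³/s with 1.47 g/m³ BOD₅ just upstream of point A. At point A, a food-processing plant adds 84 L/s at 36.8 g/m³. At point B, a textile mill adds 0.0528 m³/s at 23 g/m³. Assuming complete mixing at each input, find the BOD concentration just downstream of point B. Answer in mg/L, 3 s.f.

84 L/s = 0.084 m³/s.
After input A: C = (9.4·1.47 + 0.084·36.8) / 9.484 = 1.783 mg/L.
After input B: C = (9.484·1.783 + 0.0528·23) / 9.537 = 1.9 mg/L.

1.90 mg/L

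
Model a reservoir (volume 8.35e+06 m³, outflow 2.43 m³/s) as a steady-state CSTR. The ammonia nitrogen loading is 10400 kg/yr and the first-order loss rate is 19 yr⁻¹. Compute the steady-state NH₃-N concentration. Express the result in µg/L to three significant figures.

44.2 µg/L

Outflow Q = 2.43 m³/s × 3.156e+07 s/yr = 7.668e+07 m³/yr.
Steady-state CSTR mass balance: W = Q·C + k·V·C, so C = W/(Q + kV).
Q + kV = 7.668e+07 + 19·8.35e+06 = 2.353e+08 m³/yr.
C = 10400/2.353e+08 = 4.419e-05 kg/m³ = 0.04419 mg/L = 44.19 µg/L.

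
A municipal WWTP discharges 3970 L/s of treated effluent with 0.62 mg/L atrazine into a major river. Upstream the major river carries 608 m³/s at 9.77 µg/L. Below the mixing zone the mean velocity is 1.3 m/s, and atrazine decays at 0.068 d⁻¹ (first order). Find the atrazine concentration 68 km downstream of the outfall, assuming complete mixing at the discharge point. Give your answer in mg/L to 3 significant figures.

3970 L/s = 3.97 m³/s.
9.77 µg/L = 0.00977 mg/L.
After complete mixing, C₀ = (3.97·0.62 + 608·0.00977) / 612 = 0.01373 mg/L.
Travel time t = 6.8e+04 m / 1.3 m/s = 5.231e+04 s = 0.6054 d.
C = 0.01373·exp(−0.068·0.6054) = 0.01373·0.9597 = 0.01318 mg/L.

0.0132 mg/L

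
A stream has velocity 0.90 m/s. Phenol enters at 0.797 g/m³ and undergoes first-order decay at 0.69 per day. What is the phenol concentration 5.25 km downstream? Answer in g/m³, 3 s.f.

0.761 g/m³

Travel time t = 5.25 km / 0.90 m/s = 5250/0.90 = 5833 s = 0.06752 d.
First-order decay: C = 0.797·exp(−0.69·0.06752) = 0.797·0.9545 = 0.7607 g/m³.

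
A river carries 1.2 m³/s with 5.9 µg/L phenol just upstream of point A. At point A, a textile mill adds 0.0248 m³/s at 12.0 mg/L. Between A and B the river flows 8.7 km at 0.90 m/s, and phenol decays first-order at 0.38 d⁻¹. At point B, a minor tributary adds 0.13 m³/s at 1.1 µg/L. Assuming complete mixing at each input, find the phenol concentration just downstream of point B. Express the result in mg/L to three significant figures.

5.9 µg/L = 0.0059 mg/L.
After input A: C = (1.2·0.0059 + 0.0248·12) / 1.225 = 0.2488 mg/L.
Over the 8.7 km reach to input B (t = 9667 s = 0.1119 d), decay gives C = 0.2488·exp(−0.38·0.1119) = 0.2384 mg/L.
1.1 µg/L = 0.0011 mg/L.
After input B: C = (1.225·0.2384 + 0.13·0.0011) / 1.355 = 0.2156 mg/L.

0.216 mg/L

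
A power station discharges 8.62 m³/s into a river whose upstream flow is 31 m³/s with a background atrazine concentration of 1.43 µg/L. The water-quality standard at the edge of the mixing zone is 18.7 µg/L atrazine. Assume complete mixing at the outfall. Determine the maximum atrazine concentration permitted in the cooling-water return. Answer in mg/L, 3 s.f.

1.43 µg/L = 0.00143 mg/L.
18.7 µg/L = 0.0187 mg/L.
Mass balance: 0.0187·39.62 = 8.62·Cₑ + 31·0.00143.
Cₑ = (0.7409 − 0.04433) / 8.62 = 0.08081 mg/L.

0.0808 mg/L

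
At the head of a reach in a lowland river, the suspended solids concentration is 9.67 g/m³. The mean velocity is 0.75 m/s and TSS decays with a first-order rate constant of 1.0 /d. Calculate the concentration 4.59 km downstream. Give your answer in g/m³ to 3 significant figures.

Travel time t = 4.59 km / 0.75 m/s = 4590/0.75 = 6120 s = 0.07083 d.
First-order decay: C = 9.67·exp(−1.0·0.07083) = 9.67·0.9316 = 9.009 g/m³.

9.01 g/m³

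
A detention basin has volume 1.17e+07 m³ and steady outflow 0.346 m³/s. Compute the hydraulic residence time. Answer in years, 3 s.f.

Q = 0.346 m³/s × 3.156e+07 s/yr = 1.092e+07 m³/yr.
Hydraulic residence time τ = V/Q = 1.17e+07/1.092e+07 = 1.072 yr.

1.07 yr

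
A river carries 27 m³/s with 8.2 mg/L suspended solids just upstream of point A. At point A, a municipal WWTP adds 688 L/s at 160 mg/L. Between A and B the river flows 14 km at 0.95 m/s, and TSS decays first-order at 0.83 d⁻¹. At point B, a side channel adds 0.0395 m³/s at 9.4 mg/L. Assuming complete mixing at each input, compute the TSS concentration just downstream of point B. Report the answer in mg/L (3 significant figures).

10.4 mg/L

688 L/s = 0.688 m³/s.
After input A: C = (27·8.2 + 0.688·160) / 27.69 = 11.97 mg/L.
Over the 14 km reach to input B (t = 1.474e+04 s = 0.1706 d), decay gives C = 11.97·exp(−0.83·0.1706) = 10.39 mg/L.
After input B: C = (27.69·10.39 + 0.0395·9.4) / 27.73 = 10.39 mg/L.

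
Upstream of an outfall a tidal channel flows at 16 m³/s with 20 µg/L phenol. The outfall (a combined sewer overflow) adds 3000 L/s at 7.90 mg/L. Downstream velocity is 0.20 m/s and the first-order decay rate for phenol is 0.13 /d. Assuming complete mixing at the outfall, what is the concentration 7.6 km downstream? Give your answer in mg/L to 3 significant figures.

3000 L/s = 3 m³/s.
20 µg/L = 0.02 mg/L.
After complete mixing, C₀ = (3·7.9 + 16·0.02) / 19 = 1.264 mg/L.
Travel time t = 7600 m / 0.20 m/s = 3.8e+04 s = 0.4398 d.
C = 1.264·exp(−0.13·0.4398) = 1.264·0.9444 = 1.194 mg/L.

1.19 mg/L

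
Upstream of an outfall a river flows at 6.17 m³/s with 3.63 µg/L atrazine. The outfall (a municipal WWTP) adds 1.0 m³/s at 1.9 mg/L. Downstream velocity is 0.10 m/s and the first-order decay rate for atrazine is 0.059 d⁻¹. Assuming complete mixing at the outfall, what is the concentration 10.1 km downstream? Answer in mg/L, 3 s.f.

3.63 µg/L = 0.00363 mg/L.
After complete mixing, C₀ = (1·1.9 + 6.17·0.00363) / 7.17 = 0.2681 mg/L.
Travel time t = 1.01e+04 m / 0.10 m/s = 1.01e+05 s = 1.169 d.
C = 0.2681·exp(−0.059·1.169) = 0.2681·0.9334 = 0.2502 mg/L.

0.250 mg/L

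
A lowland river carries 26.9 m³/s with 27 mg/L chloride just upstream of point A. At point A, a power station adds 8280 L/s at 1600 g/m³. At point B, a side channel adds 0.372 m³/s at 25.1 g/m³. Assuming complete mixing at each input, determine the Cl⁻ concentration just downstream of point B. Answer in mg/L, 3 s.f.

393 mg/L

8280 L/s = 8.28 m³/s.
After input A: C = (26.9·27 + 8.28·1600) / 35.18 = 397.2 mg/L.
After input B: C = (35.18·397.2 + 0.372·25.1) / 35.55 = 393.3 mg/L.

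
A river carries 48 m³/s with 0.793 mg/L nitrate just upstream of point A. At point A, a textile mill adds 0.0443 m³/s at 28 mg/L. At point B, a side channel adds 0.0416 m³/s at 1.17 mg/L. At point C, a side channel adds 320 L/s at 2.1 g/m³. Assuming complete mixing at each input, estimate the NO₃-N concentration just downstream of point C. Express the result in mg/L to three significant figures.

0.827 mg/L

After input A: C = (48·0.793 + 0.0443·28) / 48.04 = 0.8181 mg/L.
After input B: C = (48.04·0.8181 + 0.0416·1.17) / 48.09 = 0.8184 mg/L.
320 L/s = 0.32 m³/s.
After input C: C = (48.09·0.8184 + 0.32·2.1) / 48.41 = 0.8269 mg/L.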